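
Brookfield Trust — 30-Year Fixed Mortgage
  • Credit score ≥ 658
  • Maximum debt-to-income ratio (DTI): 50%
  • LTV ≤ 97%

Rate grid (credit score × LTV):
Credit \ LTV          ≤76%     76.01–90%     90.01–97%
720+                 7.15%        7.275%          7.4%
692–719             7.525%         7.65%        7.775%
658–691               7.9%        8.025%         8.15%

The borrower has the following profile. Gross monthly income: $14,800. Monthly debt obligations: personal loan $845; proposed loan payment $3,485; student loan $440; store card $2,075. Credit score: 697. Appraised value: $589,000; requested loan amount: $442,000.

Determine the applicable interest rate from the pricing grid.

7.525%

Credit score 697 ≥ 658; Total monthly debts = (845 + 3,485 + 440 + 2,075) = 6,845. DTI = 6,845/14,800 = 46.2% ≤ 50%
Loan-to-value = 442,000/589,000 = 75% — pass (97% max)
Score 697 is in the 692–719 band; LTV 75% is in the ≤76% band → 7.525%.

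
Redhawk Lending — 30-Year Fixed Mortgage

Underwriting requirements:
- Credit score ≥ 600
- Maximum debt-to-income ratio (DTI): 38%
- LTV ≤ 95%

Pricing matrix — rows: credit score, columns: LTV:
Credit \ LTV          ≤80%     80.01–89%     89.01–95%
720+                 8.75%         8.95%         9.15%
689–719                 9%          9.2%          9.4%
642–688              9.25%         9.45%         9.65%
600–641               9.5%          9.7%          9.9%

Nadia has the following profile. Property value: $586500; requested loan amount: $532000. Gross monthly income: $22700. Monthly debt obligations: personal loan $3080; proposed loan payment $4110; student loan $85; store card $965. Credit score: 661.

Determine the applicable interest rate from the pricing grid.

Credit score 661 ≥ 600; Total monthly debts = (3,080 + 4,110 + 85 + 965) = 8,240. Debt-to-income = 8,240/22,700 = 36.3% — meets 38% limit
LTV: 532,000 ÷ 586,500 = 90.7%, within 95% cap
Row: 661 falls in 642–688. Column: 90.7% falls in 89.01–95%. Rate = 9.65%.

9.65%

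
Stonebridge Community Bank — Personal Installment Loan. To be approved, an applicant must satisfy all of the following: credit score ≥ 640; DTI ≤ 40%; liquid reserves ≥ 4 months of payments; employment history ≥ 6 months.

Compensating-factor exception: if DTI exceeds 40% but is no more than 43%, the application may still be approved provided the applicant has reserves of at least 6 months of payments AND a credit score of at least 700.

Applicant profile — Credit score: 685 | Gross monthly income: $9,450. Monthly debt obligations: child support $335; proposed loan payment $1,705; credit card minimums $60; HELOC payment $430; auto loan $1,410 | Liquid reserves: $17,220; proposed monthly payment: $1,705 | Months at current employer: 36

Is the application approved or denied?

Denied

Credit score 685 ≥ 640 (meets base)
Total debts = (335 + 1,705 + 60 + 430 + 1,410) = 3,940. DTI: 3,940 ÷ 9,450 = 41.7%, over the 40% base limit.
Liquid reserves cover 17,220/1,705 = 10.1 months — ≥ 4 required
Employment 36 ≥ 6 months
DTI 41.7% is within the 40%–43% exception band; checking compensating factors.
Override check — reserves: 10.1 mo (ok); score: 685 (below 700).
Override conditions not both satisfied; exception does not apply.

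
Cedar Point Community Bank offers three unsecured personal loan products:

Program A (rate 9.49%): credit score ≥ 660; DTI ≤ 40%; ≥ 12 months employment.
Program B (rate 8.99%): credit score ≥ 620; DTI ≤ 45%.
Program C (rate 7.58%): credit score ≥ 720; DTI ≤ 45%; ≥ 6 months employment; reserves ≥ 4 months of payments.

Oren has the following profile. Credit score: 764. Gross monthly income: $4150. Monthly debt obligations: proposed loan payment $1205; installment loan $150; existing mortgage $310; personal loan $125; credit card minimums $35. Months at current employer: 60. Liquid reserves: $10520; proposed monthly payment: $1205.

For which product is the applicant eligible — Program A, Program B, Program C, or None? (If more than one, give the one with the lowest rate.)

Program C

Total debts = (1,205 + 150 + 310 + 125 + 35) = 1,825; DTI = 1,825/4,150 = 44%.
Reserves = 10,520/1,205 = 8.7 months.
Program A: score 764 ≥ 660; DTI 44% > 40%; employment 60 ≥ 12 mo → does not qualify.
Program B: score 764 ≥ 620; DTI 44% ≤ 45% → qualifies.
Program C: score 764 ≥ 720; DTI 44% ≤ 45%; employment 60 ≥ 6 mo; reserves 8.7 ≥ 4 mo → qualifies.
Qualifying: Program B, Program C. Lowest rate is 7.58% → Program C.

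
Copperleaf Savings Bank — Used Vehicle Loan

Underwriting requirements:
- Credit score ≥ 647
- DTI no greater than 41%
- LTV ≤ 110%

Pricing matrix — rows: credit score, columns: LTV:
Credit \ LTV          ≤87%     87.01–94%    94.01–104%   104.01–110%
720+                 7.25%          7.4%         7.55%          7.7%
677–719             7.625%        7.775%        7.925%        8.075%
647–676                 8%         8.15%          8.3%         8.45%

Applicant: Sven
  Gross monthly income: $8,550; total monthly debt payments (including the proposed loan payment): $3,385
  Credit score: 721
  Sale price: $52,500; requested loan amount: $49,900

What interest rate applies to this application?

Credit score 721 ≥ 647; DTI: 3,385 ÷ 8,550 = 39.6%, within the 41% cap
Loan-to-value = 49,900/52,500 = 95% — pass (110% max)
Credit 721 → row 720+; LTV 95% → column 94.01–104%. Grid cell → 7.55%.

7.55%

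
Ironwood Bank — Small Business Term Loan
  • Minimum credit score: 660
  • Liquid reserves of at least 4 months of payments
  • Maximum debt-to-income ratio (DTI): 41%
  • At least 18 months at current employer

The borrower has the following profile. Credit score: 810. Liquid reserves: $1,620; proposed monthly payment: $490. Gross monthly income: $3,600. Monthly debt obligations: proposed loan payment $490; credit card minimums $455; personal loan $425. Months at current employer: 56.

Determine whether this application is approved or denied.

Denied

Credit score 810 ≥ 660 (meets)
Reserves = 1,620/490 = 3.3 months < 4
Total monthly debts = (490 + 455 + 425) = 1,370. Debt-to-income = 1,370/3,600 = 38.1% — meets 41% limit
Employment 56 ≥ 18 months
Fails on reserves.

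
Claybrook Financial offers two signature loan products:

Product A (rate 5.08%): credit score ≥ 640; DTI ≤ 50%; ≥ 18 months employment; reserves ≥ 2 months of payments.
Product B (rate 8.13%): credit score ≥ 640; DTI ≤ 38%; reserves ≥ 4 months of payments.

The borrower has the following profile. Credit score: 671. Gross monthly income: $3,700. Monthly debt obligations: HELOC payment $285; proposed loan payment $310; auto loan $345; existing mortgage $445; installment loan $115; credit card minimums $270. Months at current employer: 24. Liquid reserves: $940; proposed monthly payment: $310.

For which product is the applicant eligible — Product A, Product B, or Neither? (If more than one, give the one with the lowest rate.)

Total debts = (285 + 310 + 345 + 445 + 115 + 270) = 1,770; DTI = 1,770/3,700 = 47.8%.
Reserves = 940/310 = 3.0 months.
Product A: score 671 ≥ 640; DTI 47.8% ≤ 50%; employment 24 ≥ 18 mo; reserves 3.0 ≥ 2 mo → qualifies.
Product B: score 671 ≥ 640; DTI 47.8% > 38%; reserves 3.0 < 4 mo → does not qualify.

Product A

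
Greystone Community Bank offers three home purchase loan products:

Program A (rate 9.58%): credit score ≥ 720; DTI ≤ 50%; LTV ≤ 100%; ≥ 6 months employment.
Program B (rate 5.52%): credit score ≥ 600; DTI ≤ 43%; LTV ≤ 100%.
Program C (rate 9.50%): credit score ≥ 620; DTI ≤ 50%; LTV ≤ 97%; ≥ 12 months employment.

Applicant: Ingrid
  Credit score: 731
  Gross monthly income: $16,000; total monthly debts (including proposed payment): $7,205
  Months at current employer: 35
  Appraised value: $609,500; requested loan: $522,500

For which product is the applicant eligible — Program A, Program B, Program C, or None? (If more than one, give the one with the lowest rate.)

Program C

DTI = 7,205/16,000 = 45%.
LTV = 522,500/609,500 = 85.7%.
Program A: score 731 ≥ 720; DTI 45% ≤ 50%; LTV 85.7% ≤ 100%; employment 35 ≥ 6 mo → qualifies.
Program B: score 731 ≥ 600; DTI 45% > 43%; LTV 85.7% ≤ 100% → does not qualify.
Program C: score 731 ≥ 620; DTI 45% ≤ 50%; LTV 85.7% ≤ 97%; employment 35 ≥ 12 mo → qualifies.
Qualifying: Program A, Program C. Lowest rate is 9.50% → Program C.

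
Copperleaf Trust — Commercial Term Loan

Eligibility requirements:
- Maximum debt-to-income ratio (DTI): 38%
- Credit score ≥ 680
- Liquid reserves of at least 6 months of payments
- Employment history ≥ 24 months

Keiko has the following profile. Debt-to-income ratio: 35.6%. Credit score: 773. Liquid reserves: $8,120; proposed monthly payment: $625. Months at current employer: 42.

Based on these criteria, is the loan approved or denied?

Approved

DTI 35.6% is within the 38% limit
Credit score 773 ≥ 680 (meets)
Reserves = 8,120/625 = 13.0 months ≥ 6
Employment 42 ≥ 24 months
All criteria satisfied.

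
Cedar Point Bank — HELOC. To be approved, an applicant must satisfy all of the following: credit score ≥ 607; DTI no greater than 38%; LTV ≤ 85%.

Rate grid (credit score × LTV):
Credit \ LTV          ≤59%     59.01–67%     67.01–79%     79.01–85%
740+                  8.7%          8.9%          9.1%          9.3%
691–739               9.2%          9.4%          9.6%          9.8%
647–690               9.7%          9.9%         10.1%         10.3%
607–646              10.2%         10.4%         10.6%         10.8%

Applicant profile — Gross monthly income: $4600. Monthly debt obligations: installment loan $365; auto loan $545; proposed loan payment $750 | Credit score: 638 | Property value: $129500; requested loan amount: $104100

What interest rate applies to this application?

Credit score 638 ≥ 607; Total monthly debts = (365 + 545 + 750) = 1,660. DTI: 1,660 ÷ 4,600 = 36.1%, within the 38% cap
Loan-to-value = 104,100/129,500 = 80.4% — pass (85% max)
Credit 638 → row 607–646; LTV 80.4% → column 79.01–85%. Grid cell → 10.8%.

10.8%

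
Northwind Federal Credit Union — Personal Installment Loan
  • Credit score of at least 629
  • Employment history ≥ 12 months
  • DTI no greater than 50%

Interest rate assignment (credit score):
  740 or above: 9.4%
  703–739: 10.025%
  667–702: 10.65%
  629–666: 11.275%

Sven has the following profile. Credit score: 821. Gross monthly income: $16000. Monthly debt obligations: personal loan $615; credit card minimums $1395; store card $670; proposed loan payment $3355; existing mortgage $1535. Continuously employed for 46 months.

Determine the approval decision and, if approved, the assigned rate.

Approved at 9.4%

Credit score 821 ≥ 629 (meets minimum)
Total monthly debts = (615 + 1,395 + 670 + 3,355 + 1,535) = 7,570. DTI = 7,570/16,000 = 47.3% ≤ 50%
Employment 46 ≥ 12 months
All requirements met. Score 821 falls in the 740 or above tier → 9.4%.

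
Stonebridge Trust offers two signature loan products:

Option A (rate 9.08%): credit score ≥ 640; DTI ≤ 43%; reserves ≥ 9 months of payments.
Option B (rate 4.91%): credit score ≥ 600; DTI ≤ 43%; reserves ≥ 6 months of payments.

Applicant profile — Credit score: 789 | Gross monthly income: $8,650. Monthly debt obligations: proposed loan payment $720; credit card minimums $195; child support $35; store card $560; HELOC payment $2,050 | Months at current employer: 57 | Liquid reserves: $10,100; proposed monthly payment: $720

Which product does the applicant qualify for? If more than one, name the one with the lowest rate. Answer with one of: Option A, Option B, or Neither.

Total debts = (720 + 195 + 35 + 560 + 2,050) = 3,560; DTI = 3,560/8,650 = 41.2%.
Reserves = 10,100/720 = 14.0 months.
Option A: score 789 ≥ 640; DTI 41.2% ≤ 43%; reserves 14.0 ≥ 9 mo → qualifies.
Option B: score 789 ≥ 600; DTI 41.2% ≤ 43%; reserves 14.0 ≥ 6 mo → qualifies.
Qualifying: Option A, Option B. Lowest rate is 4.91% → Option B.

Option B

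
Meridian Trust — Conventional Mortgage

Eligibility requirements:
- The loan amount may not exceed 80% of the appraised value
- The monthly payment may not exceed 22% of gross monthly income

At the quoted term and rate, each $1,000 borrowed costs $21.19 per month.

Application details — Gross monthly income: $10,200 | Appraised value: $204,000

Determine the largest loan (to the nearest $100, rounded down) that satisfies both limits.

$105,800

Payment cap: 22% × $10,200 = $2,244/month.
At $21.19 per $1,000, that supports 2,244/21.19 × 1,000 ≈ $105,899 → $105,800.
LTV cap: 80% × $204,000 = $163,200 → $163,200.
Binding constraint: payment-to-income.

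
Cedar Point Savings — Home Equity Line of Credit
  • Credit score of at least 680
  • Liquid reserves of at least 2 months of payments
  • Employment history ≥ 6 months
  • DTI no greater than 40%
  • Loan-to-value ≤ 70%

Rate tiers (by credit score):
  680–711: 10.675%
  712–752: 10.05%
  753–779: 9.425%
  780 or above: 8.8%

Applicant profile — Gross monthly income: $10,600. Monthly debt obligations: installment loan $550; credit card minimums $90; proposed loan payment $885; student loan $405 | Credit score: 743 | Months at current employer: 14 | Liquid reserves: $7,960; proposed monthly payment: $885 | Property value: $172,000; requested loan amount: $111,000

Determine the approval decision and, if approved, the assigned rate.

Approved at 10.05%

Credit score 743 ≥ 680 (meets minimum)
Liquid reserves cover 7,960/885 = 9.0 months — ≥ 2 required
LTV = 111,000/172,000 = 64.5% ≤ 70%
Employment 14 ≥ 6 months
Total monthly debts = (550 + 90 + 885 + 405) = 1,930. DTI = 1,930/10,600 = 18.2% ≤ 40%
All requirements met. Score 743 falls in the 712–752 tier → 10.05%.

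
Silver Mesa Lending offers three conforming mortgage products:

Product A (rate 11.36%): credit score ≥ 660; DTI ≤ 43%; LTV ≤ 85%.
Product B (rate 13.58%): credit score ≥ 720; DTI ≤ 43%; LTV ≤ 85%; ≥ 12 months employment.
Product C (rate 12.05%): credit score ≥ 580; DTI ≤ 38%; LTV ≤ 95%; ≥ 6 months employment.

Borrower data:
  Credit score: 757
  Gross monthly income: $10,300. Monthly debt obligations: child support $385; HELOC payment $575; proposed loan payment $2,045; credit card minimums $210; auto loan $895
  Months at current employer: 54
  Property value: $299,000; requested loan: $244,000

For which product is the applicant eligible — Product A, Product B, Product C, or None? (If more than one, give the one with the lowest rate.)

Product A

Total debts = (385 + 575 + 2,045 + 210 + 895) = 4,110; DTI = 4,110/10,300 = 39.9%.
LTV = 244,000/299,000 = 81.6%.
Product A: score 757 ≥ 660; DTI 39.9% ≤ 43%; LTV 81.6% ≤ 85% → qualifies.
Product B: score 757 ≥ 720; DTI 39.9% ≤ 43%; LTV 81.6% ≤ 85%; employment 54 ≥ 12 mo → qualifies.
Product C: score 757 ≥ 580; DTI 39.9% > 38%; LTV 81.6% ≤ 95%; employment 54 ≥ 6 mo → does not qualify.
Qualifying: Product A, Product B. Lowest rate is 11.36% → Product A.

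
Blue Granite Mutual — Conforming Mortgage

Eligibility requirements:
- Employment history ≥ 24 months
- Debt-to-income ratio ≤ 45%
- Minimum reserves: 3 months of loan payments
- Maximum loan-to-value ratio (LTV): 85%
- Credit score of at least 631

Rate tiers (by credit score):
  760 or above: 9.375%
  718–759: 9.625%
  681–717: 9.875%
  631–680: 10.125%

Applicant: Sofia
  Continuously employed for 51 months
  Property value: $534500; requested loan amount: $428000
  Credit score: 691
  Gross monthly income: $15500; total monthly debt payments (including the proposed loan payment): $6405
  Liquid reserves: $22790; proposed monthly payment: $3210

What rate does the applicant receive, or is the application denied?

Approved at 9.875%

Credit score 691 ≥ 631 (meets minimum)
Reserves: 22,790 ÷ 3,210 = 7.1 months (meets 3-month minimum)
LTV: 428,000 ÷ 534,500 = 80.1%, within 85% cap
DTI = 6,405/15,500 = 41.3% ≤ 45%
Employment 51 ≥ 24 months
All requirements met. Score 691 falls in the 681–717 tier → 9.875%.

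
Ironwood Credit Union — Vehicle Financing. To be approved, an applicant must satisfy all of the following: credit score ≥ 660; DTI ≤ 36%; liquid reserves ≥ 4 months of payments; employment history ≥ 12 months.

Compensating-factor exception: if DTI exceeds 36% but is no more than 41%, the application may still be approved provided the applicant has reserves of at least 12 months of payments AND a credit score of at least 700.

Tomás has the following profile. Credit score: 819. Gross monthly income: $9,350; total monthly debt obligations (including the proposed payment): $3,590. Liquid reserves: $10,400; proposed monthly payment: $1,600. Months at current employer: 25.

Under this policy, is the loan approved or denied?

Credit score 819 ≥ 660 (meets base)
DTI: 3,590 ÷ 9,350 = 38.4%, over the 36% base limit.
Reserves: 10,400 ÷ 1,600 = 6.5 months (meets 4-month minimum)
Employment 25 ≥ 12 months
DTI 38.4% is within the 36%–41% exception band; checking compensating factors.
Override check — reserves: 6.5 mo (short of 12); score: 819 (ok).
Compensating-factor requirement not fully met.

Denied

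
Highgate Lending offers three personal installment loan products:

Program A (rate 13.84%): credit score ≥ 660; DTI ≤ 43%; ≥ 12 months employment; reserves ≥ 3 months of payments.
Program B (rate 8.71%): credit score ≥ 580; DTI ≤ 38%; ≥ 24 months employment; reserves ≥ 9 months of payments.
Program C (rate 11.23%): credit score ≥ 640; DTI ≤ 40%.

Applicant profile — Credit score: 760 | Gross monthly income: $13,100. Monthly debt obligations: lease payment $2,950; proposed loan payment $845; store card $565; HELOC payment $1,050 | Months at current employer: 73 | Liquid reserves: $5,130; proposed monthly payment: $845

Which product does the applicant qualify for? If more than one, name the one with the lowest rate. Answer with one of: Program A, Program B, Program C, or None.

Program A

Total debts = (2,950 + 845 + 565 + 1,050) = 5,410; DTI = 5,410/13,100 = 41.3%.
Reserves = 5,130/845 = 6.1 months.
Program A: score 760 ≥ 660; DTI 41.3% ≤ 43%; employment 73 ≥ 12 mo; reserves 6.1 ≥ 3 mo → qualifies.
Program B: score 760 ≥ 580; DTI 41.3% > 38%; employment 73 ≥ 24 mo; reserves 6.1 < 9 mo → does not qualify.
Program C: score 760 ≥ 640; DTI 41.3% > 40% → does not qualify.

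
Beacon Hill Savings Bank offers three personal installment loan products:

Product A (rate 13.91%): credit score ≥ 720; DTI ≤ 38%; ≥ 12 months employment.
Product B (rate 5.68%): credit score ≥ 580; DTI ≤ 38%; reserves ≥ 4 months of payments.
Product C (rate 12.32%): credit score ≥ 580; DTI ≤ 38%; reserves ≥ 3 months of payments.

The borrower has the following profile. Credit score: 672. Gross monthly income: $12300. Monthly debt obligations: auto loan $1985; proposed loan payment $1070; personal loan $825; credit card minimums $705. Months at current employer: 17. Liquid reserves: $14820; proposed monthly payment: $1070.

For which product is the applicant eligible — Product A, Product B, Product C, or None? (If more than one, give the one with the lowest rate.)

Product B

Total debts = (1,985 + 1,070 + 825 + 705) = 4,585; DTI = 4,585/12,300 = 37.3%.
Reserves = 14,820/1,070 = 13.9 months.
Product A: score 672 < 720; DTI 37.3% ≤ 38%; employment 17 ≥ 12 mo → does not qualify.
Product B: score 672 ≥ 580; DTI 37.3% ≤ 38%; reserves 13.9 ≥ 4 mo → qualifies.
Product C: score 672 ≥ 580; DTI 37.3% ≤ 38%; reserves 13.9 ≥ 3 mo → qualifies.
Qualifying: Product B, Product C. Lowest rate is 5.68% → Product B.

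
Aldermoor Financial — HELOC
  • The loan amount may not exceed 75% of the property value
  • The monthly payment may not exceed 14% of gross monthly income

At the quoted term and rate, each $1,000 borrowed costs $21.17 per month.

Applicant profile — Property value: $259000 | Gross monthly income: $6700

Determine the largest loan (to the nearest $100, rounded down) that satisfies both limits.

Payment cap: 14% × $6,700 = $938/month.
At $21.17 per $1,000, that supports 938/21.17 × 1,000 ≈ $44,307 → $44,300.
LTV cap: 75% × $259,000 = $194,250 → $194,200.
Binding constraint: payment-to-income.

$44,300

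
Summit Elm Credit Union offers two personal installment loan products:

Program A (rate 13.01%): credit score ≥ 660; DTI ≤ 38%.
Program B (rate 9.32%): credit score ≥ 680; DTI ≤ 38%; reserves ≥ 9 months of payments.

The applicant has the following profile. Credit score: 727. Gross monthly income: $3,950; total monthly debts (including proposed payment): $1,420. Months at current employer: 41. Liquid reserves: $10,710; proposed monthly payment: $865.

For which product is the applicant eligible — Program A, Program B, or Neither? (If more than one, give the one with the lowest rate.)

Program B

DTI = 1,420/3,950 = 35.9%.
Reserves = 10,710/865 = 12.4 months.
Program A: score 727 ≥ 660; DTI 35.9% ≤ 38% → qualifies.
Program B: score 727 ≥ 680; DTI 35.9% ≤ 38%; reserves 12.4 ≥ 9 mo → qualifies.
Qualifying: Program A, Program B. Lowest rate is 9.32% → Program B.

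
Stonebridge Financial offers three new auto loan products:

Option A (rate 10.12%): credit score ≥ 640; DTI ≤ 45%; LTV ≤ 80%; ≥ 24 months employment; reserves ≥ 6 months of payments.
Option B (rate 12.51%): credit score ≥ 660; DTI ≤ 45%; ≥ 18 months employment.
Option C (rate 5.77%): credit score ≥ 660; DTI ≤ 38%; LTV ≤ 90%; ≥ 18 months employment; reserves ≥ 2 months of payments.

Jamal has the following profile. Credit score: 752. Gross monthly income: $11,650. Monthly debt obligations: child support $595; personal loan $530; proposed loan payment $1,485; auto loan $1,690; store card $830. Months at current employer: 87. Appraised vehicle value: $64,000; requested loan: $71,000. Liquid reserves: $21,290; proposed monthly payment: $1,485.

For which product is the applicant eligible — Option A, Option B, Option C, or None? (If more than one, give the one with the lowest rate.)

Total debts = (595 + 530 + 1,485 + 1,690 + 830) = 5,130; DTI = 5,130/11,650 = 44%.
LTV = 71,000/64,000 = 110.9%.
Reserves = 21,290/1,485 = 14.3 months.
Option A: score 752 ≥ 640; DTI 44% ≤ 45%; LTV 110.9% > 80%; employment 87 ≥ 24 mo; reserves 14.3 ≥ 6 mo → does not qualify.
Option B: score 752 ≥ 660; DTI 44% ≤ 45%; employment 87 ≥ 18 mo → qualifies.
Option C: score 752 ≥ 660; DTI 44% > 38%; LTV 110.9% > 90%; employment 87 ≥ 18 mo; reserves 14.3 ≥ 2 mo → does not qualify.

Option B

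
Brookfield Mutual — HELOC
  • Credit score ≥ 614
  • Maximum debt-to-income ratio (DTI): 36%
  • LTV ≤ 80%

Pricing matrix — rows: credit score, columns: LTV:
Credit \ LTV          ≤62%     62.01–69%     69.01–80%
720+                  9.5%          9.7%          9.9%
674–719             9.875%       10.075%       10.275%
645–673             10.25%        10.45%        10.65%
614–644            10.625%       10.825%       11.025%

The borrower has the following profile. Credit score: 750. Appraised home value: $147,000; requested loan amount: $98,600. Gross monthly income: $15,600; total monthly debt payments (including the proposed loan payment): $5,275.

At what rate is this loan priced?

9.7%

Credit score 750 ≥ 614; Debt-to-income = 5,275/15,600 = 33.8% — meets 36% limit
LTV = 98,600/147,000 = 67.1% ≤ 80%
Row: 750 falls in 720+. Column: 67.1% falls in 62.01–69%. Rate = 9.7%.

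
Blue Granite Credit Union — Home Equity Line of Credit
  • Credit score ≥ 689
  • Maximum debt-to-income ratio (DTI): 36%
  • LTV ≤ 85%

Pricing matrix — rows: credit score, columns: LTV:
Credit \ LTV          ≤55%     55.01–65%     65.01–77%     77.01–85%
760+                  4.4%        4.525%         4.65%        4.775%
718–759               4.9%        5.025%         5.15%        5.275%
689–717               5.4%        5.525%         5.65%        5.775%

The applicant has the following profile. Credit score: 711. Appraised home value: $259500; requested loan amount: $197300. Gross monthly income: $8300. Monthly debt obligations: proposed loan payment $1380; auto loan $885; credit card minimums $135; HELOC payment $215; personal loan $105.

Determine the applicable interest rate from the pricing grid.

5.65%

Credit score 711 ≥ 689; Total monthly debts = (1,380 + 885 + 135 + 215 + 105) = 2,720. DTI: 2,720 ÷ 8,300 = 32.8%, within the 36% cap
LTV = 197,300/259,500 = 76% ≤ 85%
Row: 711 falls in 689–717. Column: 76% falls in 65.01–77%. Rate = 5.65%.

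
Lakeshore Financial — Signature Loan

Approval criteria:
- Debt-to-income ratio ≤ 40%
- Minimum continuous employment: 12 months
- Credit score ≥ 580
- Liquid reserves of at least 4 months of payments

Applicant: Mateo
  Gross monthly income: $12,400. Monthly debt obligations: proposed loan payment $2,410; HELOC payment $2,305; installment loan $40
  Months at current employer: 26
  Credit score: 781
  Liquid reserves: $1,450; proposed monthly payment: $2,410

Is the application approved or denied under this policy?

Total monthly debts = (2,410 + 2,305 + 40) = 4,755. DTI: 4,755 ÷ 12,400 = 38.3%, within the 40% cap
Employment 26 ≥ 12 months
Credit score 781 ≥ 580 (meets)
Liquid reserves cover 1,450/2,410 = 0.6 months — < 4 required
Fails on reserves.

Denied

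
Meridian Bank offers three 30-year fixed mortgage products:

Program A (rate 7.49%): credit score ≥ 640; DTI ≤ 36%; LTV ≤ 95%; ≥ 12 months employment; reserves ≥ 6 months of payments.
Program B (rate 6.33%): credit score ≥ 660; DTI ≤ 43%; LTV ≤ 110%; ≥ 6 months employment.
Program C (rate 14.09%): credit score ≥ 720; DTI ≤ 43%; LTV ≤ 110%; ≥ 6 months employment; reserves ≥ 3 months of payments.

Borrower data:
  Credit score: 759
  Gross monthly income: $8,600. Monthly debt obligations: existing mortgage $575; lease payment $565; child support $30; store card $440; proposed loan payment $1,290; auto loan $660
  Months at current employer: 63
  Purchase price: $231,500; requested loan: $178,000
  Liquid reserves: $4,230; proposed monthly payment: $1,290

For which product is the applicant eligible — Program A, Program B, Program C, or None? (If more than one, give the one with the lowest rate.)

Program B

Total debts = (575 + 565 + 30 + 440 + 1,290 + 660) = 3,560; DTI = 3,560/8,600 = 41.4%.
LTV = 178,000/231,500 = 76.9%.
Reserves = 4,230/1,290 = 3.3 months.
Program A: score 759 ≥ 640; DTI 41.4% > 36%; LTV 76.9% ≤ 95%; employment 63 ≥ 12 mo; reserves 3.3 < 6 mo → does not qualify.
Program B: score 759 ≥ 660; DTI 41.4% ≤ 43%; LTV 76.9% ≤ 110%; employment 63 ≥ 6 mo → qualifies.
Program C: score 759 ≥ 720; DTI 41.4% ≤ 43%; LTV 76.9% ≤ 110%; employment 63 ≥ 6 mo; reserves 3.3 ≥ 3 mo → qualifies.
Qualifying: Program B, Program C. Lowest rate is 6.33% → Program B.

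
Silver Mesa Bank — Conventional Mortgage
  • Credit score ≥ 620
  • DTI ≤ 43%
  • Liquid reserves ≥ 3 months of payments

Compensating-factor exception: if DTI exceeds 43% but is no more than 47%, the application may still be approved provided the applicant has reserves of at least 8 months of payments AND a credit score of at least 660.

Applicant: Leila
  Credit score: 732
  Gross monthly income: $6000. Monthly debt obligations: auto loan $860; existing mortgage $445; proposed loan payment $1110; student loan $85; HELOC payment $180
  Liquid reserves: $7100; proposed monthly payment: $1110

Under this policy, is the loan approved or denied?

Credit score 732 ≥ 620 (meets base)
Total debts = (860 + 445 + 1,110 + 85 + 180) = 2,680. DTI: 2,680 ÷ 6,000 = 44.7%, over the 43% base limit.
Liquid reserves cover 7,100/1,110 = 6.4 months — ≥ 3 required
DTI 44.7% is within the 43%–47% exception band; checking compensating factors.
Reserves 6.4 < 8 months; credit score 732 ≥ 660.
Override conditions not both satisfied; exception does not apply.

Denied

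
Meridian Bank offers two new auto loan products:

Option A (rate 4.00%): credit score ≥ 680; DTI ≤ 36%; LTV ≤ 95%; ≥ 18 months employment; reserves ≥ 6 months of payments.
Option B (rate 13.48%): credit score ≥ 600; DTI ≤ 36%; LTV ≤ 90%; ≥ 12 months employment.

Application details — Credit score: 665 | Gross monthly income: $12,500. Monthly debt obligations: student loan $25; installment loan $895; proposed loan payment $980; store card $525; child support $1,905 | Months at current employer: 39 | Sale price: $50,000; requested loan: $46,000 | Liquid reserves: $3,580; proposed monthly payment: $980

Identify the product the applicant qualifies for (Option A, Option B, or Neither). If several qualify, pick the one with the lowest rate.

Neither

Total debts = (25 + 895 + 980 + 525 + 1,905) = 4,330; DTI = 4,330/12,500 = 34.6%.
LTV = 46,000/50,000 = 92%.
Reserves = 3,580/980 = 3.7 months.
Option A: score 665 < 680; DTI 34.6% ≤ 36%; LTV 92% ≤ 95%; employment 39 ≥ 18 mo; reserves 3.7 < 6 mo → does not qualify.
Option B: score 665 ≥ 600; DTI 34.6% ≤ 36%; LTV 92% > 90%; employment 39 ≥ 12 mo → does not qualify.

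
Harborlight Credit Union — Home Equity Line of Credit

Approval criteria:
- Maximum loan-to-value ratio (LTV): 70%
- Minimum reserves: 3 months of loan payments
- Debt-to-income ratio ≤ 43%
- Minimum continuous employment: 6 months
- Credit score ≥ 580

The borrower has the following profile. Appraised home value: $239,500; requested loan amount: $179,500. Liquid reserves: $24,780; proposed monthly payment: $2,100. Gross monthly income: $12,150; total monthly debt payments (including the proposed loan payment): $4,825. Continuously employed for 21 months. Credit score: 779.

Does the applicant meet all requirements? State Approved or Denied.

Denied

Loan-to-value = 179,500/239,500 = 74.9% — fail (70% max)
Reserves: 24,780 ÷ 2,100 = 11.8 months (meets 3-month minimum)
DTI: 4,825 ÷ 12,150 = 39.7%, within the 43% cap
Employment 21 ≥ 6 months
Credit score 779 ≥ 580 (meets)
Fails on LTV.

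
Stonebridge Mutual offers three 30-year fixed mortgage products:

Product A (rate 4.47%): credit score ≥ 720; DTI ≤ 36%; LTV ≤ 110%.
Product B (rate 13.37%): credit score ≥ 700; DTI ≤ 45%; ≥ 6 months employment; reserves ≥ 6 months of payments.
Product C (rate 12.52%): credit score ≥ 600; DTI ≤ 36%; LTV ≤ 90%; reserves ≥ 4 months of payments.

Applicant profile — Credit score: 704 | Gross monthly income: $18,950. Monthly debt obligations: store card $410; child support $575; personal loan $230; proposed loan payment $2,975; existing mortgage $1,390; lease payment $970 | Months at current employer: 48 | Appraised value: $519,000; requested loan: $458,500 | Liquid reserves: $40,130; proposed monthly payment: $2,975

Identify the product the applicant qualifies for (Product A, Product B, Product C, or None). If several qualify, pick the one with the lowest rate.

Total debts = (410 + 575 + 230 + 2,975 + 1,390 + 970) = 6,550; DTI = 6,550/18,950 = 34.6%.
LTV = 458,500/519,000 = 88.3%.
Reserves = 40,130/2,975 = 13.5 months.
Product A: score 704 < 720; DTI 34.6% ≤ 36%; LTV 88.3% ≤ 110% → does not qualify.
Product B: score 704 ≥ 700; DTI 34.6% ≤ 45%; employment 48 ≥ 6 mo; reserves 13.5 ≥ 6 mo → qualifies.
Product C: score 704 ≥ 600; DTI 34.6% ≤ 36%; LTV 88.3% ≤ 90%; reserves 13.5 ≥ 4 mo → qualifies.
Qualifying: Product B, Product C. Lowest rate is 12.52% → Product C.

Product C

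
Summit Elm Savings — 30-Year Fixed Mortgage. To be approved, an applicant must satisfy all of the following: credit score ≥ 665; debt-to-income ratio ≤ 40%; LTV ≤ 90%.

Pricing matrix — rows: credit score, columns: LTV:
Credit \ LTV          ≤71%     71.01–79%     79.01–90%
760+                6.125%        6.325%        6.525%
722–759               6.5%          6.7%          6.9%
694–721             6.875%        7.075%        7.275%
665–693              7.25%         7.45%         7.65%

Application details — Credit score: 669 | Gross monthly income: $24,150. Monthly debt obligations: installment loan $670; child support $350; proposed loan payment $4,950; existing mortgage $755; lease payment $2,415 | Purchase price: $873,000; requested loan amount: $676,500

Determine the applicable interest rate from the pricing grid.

7.45%

Credit score 669 ≥ 665; Total monthly debts = (670 + 350 + 4,950 + 755 + 2,415) = 9,140. DTI: 9,140 ÷ 24,150 = 37.8%, within the 40% cap
LTV: 676,500 ÷ 873,000 = 77.5%, within 90% cap
Credit 669 → row 665–693; LTV 77.5% → column 71.01–79%. Grid cell → 7.45%.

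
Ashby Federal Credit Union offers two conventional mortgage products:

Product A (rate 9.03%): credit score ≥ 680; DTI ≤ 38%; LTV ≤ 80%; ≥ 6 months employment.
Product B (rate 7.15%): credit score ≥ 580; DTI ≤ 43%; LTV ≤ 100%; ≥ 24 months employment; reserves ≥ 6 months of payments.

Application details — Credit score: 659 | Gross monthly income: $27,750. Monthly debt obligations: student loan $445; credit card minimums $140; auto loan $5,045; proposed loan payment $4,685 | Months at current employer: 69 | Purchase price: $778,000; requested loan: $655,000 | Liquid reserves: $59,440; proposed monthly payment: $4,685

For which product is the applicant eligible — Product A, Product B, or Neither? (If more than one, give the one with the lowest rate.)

Total debts = (445 + 140 + 5,045 + 4,685) = 10,315; DTI = 10,315/27,750 = 37.2%.
LTV = 655,000/778,000 = 84.2%.
Reserves = 59,440/4,685 = 12.7 months.
Product A: score 659 < 680; DTI 37.2% ≤ 38%; LTV 84.2% > 80%; employment 69 ≥ 6 mo → does not qualify.
Product B: score 659 ≥ 580; DTI 37.2% ≤ 43%; LTV 84.2% ≤ 100%; employment 69 ≥ 24 mo; reserves 12.7 ≥ 6 mo → qualifies.

Product B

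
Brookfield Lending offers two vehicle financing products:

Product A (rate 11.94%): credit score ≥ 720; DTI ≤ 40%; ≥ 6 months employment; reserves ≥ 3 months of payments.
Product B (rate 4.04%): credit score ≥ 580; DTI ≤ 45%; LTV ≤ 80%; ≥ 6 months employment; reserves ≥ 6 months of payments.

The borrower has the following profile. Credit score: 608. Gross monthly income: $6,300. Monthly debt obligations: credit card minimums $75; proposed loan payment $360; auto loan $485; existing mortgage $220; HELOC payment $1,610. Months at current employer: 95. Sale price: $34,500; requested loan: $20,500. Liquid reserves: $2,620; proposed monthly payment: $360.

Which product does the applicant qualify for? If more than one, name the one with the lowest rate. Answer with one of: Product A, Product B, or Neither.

Total debts = (75 + 360 + 485 + 220 + 1,610) = 2,750; DTI = 2,750/6,300 = 43.7%.
LTV = 20,500/34,500 = 59.4%.
Reserves = 2,620/360 = 7.3 months.
Product A: score 608 < 720; DTI 43.7% > 40%; employment 95 ≥ 6 mo; reserves 7.3 ≥ 3 mo → does not qualify.
Product B: score 608 ≥ 580; DTI 43.7% ≤ 45%; LTV 59.4% ≤ 80%; employment 95 ≥ 6 mo; reserves 7.3 ≥ 6 mo → qualifies.

Product B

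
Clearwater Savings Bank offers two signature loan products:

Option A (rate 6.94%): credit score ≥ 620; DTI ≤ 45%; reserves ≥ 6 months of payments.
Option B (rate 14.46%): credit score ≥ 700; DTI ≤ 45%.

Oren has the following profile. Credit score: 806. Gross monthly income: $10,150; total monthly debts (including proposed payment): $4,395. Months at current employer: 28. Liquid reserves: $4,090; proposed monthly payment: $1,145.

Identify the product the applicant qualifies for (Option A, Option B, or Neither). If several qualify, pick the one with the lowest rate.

Option B

DTI = 4,395/10,150 = 43.3%.
Reserves = 4,090/1,145 = 3.6 months.
Option A: score 806 ≥ 620; DTI 43.3% ≤ 45%; reserves 3.6 < 6 mo → does not qualify.
Option B: score 806 ≥ 700; DTI 43.3% ≤ 45% → qualifies.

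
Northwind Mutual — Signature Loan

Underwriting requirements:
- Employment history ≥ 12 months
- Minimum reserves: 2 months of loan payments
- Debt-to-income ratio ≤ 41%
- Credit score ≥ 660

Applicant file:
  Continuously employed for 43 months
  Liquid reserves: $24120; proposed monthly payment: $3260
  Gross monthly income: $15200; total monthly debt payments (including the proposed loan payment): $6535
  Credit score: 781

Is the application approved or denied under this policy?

Denied

Employment 43 ≥ 12 months
Liquid reserves cover 24,120/3,260 = 7.4 months — ≥ 2 required
DTI: 6,535 ÷ 15,200 = 43%, exceeds the 41% cap
Credit score 781 ≥ 660 (meets)
Fails on DTI.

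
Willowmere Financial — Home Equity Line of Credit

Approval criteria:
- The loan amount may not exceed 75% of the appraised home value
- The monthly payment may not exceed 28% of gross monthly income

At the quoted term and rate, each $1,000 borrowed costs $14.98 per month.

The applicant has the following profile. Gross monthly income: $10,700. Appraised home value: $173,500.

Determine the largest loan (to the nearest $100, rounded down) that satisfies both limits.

$130,100

Payment cap: 28% × $10,700 = $2,996/month.
At $14.98 per $1,000, that supports 2,996/14.98 × 1,000 ≈ $200,000 → $200,000.
LTV cap: 75% × $173,500 = $130,125 → $130,100.
Binding constraint: loan-to-value.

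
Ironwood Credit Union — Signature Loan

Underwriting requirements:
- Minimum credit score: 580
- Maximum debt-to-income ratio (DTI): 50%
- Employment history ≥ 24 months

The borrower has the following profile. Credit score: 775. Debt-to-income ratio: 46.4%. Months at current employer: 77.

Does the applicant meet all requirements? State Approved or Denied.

Credit score 775 ≥ 580 (meets)
DTI 46.4% ≤ 50%
Employment 77 ≥ 24 months
All criteria satisfied.

Approved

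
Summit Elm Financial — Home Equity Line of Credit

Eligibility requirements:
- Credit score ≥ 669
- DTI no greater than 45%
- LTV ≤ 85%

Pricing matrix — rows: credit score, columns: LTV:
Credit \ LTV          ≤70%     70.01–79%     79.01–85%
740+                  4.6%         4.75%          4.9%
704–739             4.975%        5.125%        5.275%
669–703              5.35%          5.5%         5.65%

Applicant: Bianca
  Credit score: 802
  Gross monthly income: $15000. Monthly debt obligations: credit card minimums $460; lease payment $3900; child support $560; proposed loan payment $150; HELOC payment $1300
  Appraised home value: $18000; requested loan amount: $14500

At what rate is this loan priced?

4.9%

Credit score 802 ≥ 669; Total monthly debts = (460 + 3,900 + 560 + 150 + 1,300) = 6,370. DTI: 6,370 ÷ 15,000 = 42.5%, within the 45% cap
LTV: 14,500 ÷ 18,000 = 80.6%, within 85% cap
Score 802 is in the 740+ band; LTV 80.6% is in the 79.01–85% band → 4.9%.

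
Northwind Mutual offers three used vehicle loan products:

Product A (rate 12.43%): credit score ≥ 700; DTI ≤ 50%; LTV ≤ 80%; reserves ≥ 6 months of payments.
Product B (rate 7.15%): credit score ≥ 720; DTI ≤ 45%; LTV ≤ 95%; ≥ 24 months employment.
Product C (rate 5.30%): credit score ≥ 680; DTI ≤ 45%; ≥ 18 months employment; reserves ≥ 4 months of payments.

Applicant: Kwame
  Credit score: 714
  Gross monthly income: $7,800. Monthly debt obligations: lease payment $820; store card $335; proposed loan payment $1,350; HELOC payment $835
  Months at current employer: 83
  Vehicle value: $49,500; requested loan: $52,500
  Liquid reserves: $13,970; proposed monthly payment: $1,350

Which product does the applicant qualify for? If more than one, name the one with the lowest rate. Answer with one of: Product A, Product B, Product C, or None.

Total debts = (820 + 335 + 1,350 + 835) = 3,340; DTI = 3,340/7,800 = 42.8%.
LTV = 52,500/49,500 = 106.1%.
Reserves = 13,970/1,350 = 10.3 months.
Product A: score 714 ≥ 700; DTI 42.8% ≤ 50%; LTV 106.1% > 80%; reserves 10.3 ≥ 6 mo → does not qualify.
Product B: score 714 < 720; DTI 42.8% ≤ 45%; LTV 106.1% > 95%; employment 83 ≥ 24 mo → does not qualify.
Product C: score 714 ≥ 680; DTI 42.8% ≤ 45%; employment 83 ≥ 18 mo; reserves 10.3 ≥ 4 mo → qualifies.

Product C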